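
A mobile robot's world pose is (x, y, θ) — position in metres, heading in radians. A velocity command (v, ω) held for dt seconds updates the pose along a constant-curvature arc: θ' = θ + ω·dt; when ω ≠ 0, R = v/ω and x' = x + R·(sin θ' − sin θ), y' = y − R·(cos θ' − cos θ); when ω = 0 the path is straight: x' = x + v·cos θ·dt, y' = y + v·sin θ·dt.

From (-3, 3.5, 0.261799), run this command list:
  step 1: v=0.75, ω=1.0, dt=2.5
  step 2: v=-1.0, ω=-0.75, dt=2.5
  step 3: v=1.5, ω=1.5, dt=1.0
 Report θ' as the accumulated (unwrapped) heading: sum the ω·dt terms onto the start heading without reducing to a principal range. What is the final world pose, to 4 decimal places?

step 1: θ'=2.7618 (R=0.7500) → pose (-2.9161, 4.9210, 2.7618)
step 2: θ'=0.8868 (R=1.3333) → pose (-2.3770, 2.8402, 0.8868)
step 3: θ'=2.3868 (R=1.0000) → pose (-2.4669, 4.2005, 2.3868)

(-2.4669, 4.2005, 2.3868)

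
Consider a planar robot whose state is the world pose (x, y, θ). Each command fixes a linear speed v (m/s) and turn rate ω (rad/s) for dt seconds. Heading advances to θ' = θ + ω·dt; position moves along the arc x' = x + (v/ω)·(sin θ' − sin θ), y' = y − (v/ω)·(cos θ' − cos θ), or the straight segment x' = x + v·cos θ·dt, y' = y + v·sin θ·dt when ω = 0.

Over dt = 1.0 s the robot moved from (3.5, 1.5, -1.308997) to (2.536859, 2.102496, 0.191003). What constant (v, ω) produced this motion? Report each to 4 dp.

Δθ = 0.191003 − -1.308997 = 1.500000
ω = Δθ/dt = 1.500000/1.0 = 1.5000
R = Δx/(sin θ' − sin θ) = -0.8333
v = R·ω = -0.8333·1.5000 = -1.2500

v = -1.2500, ω = 1.5000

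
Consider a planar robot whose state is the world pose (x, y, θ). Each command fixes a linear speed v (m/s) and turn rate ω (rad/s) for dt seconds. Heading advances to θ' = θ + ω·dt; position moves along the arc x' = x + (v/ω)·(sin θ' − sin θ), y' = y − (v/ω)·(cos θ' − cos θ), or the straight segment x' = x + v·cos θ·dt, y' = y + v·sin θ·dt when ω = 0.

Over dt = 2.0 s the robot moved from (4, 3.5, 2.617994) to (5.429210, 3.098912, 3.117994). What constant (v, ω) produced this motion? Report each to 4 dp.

v = -0.7500, ω = 0.2500

Δθ = 3.117994 − 2.617994 = 0.500000
ω = Δθ/dt = 0.500000/2.0 = 0.2500
R = Δx/(sin θ' − sin θ) = -3.0000
v = R·ω = -3.0000·0.2500 = -0.7500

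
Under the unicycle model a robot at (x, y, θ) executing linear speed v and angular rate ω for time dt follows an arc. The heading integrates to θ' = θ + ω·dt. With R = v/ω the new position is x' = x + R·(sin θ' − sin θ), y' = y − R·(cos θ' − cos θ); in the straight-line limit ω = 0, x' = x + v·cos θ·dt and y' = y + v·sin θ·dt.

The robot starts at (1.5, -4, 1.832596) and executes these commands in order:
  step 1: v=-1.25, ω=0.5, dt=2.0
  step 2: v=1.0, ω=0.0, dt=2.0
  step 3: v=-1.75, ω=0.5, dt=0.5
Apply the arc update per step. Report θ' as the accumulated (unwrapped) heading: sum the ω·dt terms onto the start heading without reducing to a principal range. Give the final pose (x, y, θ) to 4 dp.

(2.1073, -5.2860, 3.0826)

step 1: θ'=2.8326 (R=-2.5000) → pose (3.1546, -5.7345, 2.8326)
step 2: θ'=2.8326 (straight) → pose (1.2493, -5.1263, 2.8326)
step 3: θ'=3.0826 (R=-3.5000) → pose (2.1073, -5.2860, 3.0826)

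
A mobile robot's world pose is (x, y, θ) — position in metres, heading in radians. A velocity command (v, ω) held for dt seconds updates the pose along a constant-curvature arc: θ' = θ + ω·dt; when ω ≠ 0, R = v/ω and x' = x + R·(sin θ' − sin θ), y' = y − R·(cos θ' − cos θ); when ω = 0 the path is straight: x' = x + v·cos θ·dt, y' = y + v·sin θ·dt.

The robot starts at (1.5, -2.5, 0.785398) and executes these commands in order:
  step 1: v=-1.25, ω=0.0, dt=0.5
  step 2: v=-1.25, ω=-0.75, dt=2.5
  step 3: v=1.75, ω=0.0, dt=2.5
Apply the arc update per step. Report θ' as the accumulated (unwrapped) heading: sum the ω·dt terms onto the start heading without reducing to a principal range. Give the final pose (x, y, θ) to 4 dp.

step 1: θ'=0.7854 (straight) → pose (1.0581, -2.9419, 0.7854)
step 2: θ'=-1.0896 (R=1.6667) → pose (-1.5979, -2.5348, -1.0896)
step 3: θ'=-1.0896 (straight) → pose (0.4271, -6.4130, -1.0896)

(0.4271, -6.4130, -1.0896)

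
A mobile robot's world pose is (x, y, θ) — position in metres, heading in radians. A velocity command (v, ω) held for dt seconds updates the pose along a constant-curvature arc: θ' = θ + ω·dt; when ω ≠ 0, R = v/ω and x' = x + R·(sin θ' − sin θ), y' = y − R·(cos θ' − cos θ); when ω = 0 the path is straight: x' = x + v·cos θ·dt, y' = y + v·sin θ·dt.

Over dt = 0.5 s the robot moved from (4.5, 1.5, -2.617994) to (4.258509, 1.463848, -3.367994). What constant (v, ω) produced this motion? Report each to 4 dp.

Δθ = -3.367994 − -2.617994 = -0.750000
ω = Δθ/dt = -0.750000/0.5 = -1.5000
R = Δx/(sin θ' − sin θ) = -0.3333
v = R·ω = -0.3333·-1.5000 = 0.5000

v = 0.5000, ω = -1.5000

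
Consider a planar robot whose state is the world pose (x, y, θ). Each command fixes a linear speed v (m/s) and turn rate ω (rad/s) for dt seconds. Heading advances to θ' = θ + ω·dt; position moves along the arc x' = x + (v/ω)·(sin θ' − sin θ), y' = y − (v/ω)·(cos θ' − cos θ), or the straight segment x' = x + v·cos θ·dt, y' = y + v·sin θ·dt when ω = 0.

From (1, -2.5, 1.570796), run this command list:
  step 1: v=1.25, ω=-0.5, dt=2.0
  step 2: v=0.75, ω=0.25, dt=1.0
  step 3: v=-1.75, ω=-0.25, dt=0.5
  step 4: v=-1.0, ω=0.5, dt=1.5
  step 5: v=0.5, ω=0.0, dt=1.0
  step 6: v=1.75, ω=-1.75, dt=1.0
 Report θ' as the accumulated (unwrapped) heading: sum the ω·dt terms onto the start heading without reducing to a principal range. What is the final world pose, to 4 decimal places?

(2.7402, -0.4784, -0.3042)

step 1: θ'=0.5708 (R=-2.5000) → pose (2.1492, -0.3963, 0.5708)
step 2: θ'=0.8208 (R=3.0000) → pose (2.7234, 0.0832, 0.8208)
step 3: θ'=0.6958 (R=7.0000) → pose (2.0886, -0.5182, 0.6958)
step 4: θ'=1.4458 (R=-2.0000) → pose (1.3862, -1.8039, 1.4458)
step 5: θ'=1.4458 (straight) → pose (1.4485, -1.3078, 1.4458)
step 6: θ'=-0.3042 (R=-1.0000) → pose (2.7402, -0.4784, -0.3042)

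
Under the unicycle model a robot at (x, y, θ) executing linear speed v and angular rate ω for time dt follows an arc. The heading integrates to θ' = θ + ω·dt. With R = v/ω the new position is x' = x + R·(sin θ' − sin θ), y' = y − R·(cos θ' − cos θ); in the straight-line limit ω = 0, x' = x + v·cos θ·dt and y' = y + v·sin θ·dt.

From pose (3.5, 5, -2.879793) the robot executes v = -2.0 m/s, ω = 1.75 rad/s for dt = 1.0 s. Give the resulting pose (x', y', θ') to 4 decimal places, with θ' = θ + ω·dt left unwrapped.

(4.2377, 6.5917, -1.1298)

θ' = -2.8798 + 1.75·1.0 = -1.1298
R = v/ω = -2.0/1.75 = -1.1429
x' = 3.5 + -1.1429·(sin -1.1298 − sin -2.8798) = 4.2377
y' = 5 − -1.1429·(cos -1.1298 − cos -2.8798) = 6.5917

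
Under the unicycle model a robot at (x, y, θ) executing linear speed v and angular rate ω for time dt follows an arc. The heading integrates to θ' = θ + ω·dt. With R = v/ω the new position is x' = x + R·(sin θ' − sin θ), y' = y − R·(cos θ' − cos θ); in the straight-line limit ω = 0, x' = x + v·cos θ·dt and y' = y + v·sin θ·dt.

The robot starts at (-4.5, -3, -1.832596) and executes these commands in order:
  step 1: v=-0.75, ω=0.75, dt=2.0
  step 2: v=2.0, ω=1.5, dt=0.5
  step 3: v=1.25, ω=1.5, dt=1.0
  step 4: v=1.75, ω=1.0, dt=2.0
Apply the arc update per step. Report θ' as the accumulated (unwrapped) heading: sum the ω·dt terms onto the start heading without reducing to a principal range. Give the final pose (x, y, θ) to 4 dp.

(-6.5891, -0.0549, 3.9174)

step 1: θ'=-0.3326 (R=-1.0000) → pose (-5.1394, -1.7960, -0.3326)
step 2: θ'=0.4174 (R=1.3333) → pose (-4.1636, -1.7546, 0.4174)
step 3: θ'=1.9174 (R=0.8333) → pose (-3.7176, -0.7097, 1.9174)
step 4: θ'=3.9174 (R=1.7500) → pose (-6.5891, -0.0549, 3.9174)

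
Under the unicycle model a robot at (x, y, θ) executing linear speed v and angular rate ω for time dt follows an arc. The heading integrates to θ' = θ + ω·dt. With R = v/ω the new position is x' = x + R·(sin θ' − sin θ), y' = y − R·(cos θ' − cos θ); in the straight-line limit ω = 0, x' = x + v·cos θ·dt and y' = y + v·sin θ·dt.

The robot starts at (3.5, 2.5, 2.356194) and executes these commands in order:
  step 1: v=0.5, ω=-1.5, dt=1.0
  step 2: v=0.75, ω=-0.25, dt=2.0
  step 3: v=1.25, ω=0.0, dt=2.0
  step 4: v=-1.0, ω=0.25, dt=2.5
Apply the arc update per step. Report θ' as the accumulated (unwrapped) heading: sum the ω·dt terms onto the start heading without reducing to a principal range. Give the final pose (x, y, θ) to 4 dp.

step 1: θ'=0.8562 (R=-0.3333) → pose (3.4839, 2.9541, 0.8562)
step 2: θ'=0.3562 (R=-3.0000) → pose (4.7039, 3.7999, 0.3562)
step 3: θ'=0.3562 (straight) → pose (7.0469, 4.6717, 0.3562)
step 4: θ'=0.9812 (R=-4.0000) → pose (5.1171, 3.1469, 0.9812)

(5.1171, 3.1469, 0.9812)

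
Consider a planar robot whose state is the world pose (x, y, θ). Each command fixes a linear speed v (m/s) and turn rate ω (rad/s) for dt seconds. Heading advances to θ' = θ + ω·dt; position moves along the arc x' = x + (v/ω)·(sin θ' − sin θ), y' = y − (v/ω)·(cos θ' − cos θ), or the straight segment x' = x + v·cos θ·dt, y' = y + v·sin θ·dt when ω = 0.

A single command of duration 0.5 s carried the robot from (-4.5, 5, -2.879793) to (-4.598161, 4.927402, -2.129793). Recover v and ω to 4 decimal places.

v = 0.2500, ω = 1.5000

Δθ = -2.129793 − -2.879793 = 0.750000
ω = Δθ/dt = 0.750000/0.5 = 1.5000
R = Δx/(sin θ' − sin θ) = 0.1667
v = R·ω = 0.1667·1.5000 = 0.2500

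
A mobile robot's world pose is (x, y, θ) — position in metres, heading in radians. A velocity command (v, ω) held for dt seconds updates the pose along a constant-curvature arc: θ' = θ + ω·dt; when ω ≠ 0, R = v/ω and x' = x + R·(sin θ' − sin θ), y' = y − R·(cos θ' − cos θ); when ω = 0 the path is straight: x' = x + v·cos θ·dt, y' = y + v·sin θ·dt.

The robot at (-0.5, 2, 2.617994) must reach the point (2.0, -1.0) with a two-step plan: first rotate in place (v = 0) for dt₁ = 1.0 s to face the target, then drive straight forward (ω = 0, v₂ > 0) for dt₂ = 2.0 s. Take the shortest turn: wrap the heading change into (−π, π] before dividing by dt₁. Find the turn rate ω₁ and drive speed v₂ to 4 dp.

heading to target = atan2(-1−2, 2−-0.5) = -0.8761
Δθ = wrap(-0.8761 − 2.6180) = 2.7891; ω₁ = Δθ/dt₁ = 2.7891
distance = √((2−-0.5)² + (-1−2)²) = 3.9051; v₂ = distance/dt₂ = 1.9526

ω₁ = 2.7891, v₂ = 1.9526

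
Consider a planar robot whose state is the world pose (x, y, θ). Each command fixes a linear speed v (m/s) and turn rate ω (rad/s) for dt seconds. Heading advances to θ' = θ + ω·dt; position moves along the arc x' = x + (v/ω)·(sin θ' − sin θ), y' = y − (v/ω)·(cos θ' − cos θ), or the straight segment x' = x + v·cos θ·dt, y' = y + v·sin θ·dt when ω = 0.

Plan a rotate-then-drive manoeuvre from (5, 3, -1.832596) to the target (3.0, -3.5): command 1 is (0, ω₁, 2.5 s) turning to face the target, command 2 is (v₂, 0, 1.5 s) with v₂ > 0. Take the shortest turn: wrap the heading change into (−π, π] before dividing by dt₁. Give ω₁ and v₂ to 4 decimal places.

ω₁ = -0.0147, v₂ = 4.5338

heading to target = atan2(-3.5−3, 3−5) = -1.8693
Δθ = wrap(-1.8693 − -1.8326) = -0.0367; ω₁ = Δθ/dt₁ = -0.0147
distance = √((3−5)² + (-3.5−3)²) = 6.8007; v₂ = distance/dt₂ = 4.5338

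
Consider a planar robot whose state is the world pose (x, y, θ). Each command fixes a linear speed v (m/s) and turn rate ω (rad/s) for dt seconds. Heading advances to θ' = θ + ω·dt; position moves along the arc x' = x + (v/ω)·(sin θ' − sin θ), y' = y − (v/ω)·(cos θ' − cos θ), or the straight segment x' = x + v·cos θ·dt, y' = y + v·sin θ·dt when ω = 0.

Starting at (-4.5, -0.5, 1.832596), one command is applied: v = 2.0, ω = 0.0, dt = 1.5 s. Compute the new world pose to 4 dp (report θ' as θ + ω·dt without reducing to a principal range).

θ' = 1.8326 + 0.0·1.5 = 1.8326
ω = 0 → straight: x' = -4.5 + 2.0·cos(1.8326)·1.5 = -5.2765
y' = -0.5 + 2.0·sin(1.8326)·1.5 = 2.3978

(-5.2765, 2.3978, 1.8326)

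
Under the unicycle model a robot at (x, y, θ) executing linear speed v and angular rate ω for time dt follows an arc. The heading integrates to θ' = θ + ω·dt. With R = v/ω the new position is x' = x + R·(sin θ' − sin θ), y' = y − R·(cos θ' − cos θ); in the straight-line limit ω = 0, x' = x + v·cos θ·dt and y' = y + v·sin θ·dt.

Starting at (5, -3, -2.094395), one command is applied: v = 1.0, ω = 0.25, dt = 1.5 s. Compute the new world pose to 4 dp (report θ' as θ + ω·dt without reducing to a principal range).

θ' = -2.0944 + 0.25·1.5 = -1.7194
R = v/ω = 1.0/0.25 = 4.0000
x' = 5 + 4.0000·(sin -1.7194 − sin -2.0944) = 4.5082
y' = -3 − 4.0000·(cos -1.7194 − cos -2.0944) = -4.4078

(4.5082, -4.4078, -1.7194)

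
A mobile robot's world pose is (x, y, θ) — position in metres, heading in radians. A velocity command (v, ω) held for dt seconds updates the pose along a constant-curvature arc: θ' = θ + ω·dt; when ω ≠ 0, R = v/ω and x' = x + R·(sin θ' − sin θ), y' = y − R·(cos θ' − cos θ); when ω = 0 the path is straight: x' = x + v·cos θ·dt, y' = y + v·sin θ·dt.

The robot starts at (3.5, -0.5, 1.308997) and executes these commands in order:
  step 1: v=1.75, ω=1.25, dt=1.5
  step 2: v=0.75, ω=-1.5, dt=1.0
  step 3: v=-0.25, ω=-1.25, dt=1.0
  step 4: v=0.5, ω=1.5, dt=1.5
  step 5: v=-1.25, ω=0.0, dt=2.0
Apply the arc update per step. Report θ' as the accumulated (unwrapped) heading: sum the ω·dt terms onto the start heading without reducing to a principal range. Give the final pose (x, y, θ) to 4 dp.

(3.7056, 0.9971, 2.6840)

step 1: θ'=3.1840 (R=1.4000) → pose (2.0884, 1.2611, 3.1840)
step 2: θ'=1.6840 (R=-0.5000) → pose (1.5704, 1.7042, 1.6840)
step 3: θ'=0.4340 (R=0.2000) → pose (1.4557, 1.5001, 0.4340)
step 4: θ'=2.6840 (R=0.3333) → pose (1.4628, 2.1016, 2.6840)
step 5: θ'=2.6840 (straight) → pose (3.7056, 0.9971, 2.6840)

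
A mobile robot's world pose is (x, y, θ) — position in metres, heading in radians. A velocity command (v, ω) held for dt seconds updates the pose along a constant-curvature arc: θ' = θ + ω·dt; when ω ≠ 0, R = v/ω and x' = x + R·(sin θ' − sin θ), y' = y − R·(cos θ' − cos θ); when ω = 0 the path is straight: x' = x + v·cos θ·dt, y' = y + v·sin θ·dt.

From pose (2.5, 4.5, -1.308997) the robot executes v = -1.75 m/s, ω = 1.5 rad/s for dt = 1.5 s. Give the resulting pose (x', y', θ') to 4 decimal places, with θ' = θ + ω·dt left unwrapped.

(0.4302, 4.8852, 0.9410)

θ' = -1.3090 + 1.5·1.5 = 0.9410
R = v/ω = -1.75/1.5 = -1.1667
x' = 2.5 + -1.1667·(sin 0.9410 − sin -1.3090) = 0.4302
y' = 4.5 − -1.1667·(cos 0.9410 − cos -1.3090) = 4.8852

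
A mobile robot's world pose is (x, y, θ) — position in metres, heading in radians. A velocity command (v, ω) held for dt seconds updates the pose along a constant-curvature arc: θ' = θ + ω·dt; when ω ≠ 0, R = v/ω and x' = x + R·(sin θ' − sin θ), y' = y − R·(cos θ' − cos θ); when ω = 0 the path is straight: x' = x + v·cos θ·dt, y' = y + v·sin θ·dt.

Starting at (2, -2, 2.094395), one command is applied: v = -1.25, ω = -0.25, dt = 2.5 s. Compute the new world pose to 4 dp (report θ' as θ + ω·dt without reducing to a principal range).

θ' = 2.0944 + -0.25·2.5 = 1.4694
R = v/ω = -1.25/-0.25 = 5.0000
x' = 2 + 5.0000·(sin 1.4694 − sin 2.0944) = 2.6442
y' = -2 − 5.0000·(cos 1.4694 − cos 2.0944) = -5.0061

(2.6442, -5.0061, 1.4694)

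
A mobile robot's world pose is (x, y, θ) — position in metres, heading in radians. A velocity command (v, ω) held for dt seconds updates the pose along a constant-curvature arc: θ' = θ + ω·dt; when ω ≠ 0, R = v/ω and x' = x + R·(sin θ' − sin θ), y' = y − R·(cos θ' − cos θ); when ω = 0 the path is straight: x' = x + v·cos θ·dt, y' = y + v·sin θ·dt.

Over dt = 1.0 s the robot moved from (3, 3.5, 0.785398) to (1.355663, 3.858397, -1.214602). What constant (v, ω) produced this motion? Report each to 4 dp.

Δθ = -1.214602 − 0.785398 = -2.000000
ω = Δθ/dt = -2.000000/1.0 = -2.0000
R = Δx/(sin θ' − sin θ) = 1.0000
v = R·ω = 1.0000·-2.0000 = -2.0000

v = -2.0000, ω = -2.0000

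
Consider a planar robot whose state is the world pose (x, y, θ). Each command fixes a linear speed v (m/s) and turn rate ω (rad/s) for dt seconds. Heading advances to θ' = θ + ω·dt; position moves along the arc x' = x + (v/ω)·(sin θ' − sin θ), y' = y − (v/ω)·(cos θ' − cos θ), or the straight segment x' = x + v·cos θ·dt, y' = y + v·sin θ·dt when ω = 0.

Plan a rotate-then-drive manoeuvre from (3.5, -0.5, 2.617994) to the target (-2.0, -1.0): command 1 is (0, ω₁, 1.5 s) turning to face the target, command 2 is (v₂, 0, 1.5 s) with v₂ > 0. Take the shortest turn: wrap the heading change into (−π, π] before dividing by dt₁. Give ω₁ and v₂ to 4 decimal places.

ω₁ = 0.4095, v₂ = 3.6818

heading to target = atan2(-1−-0.5, -2−3.5) = -3.0509
Δθ = wrap(-3.0509 − 2.6180) = 0.6143; ω₁ = Δθ/dt₁ = 0.4095
distance = √((-2−3.5)² + (-1−-0.5)²) = 5.5227; v₂ = distance/dt₂ = 3.6818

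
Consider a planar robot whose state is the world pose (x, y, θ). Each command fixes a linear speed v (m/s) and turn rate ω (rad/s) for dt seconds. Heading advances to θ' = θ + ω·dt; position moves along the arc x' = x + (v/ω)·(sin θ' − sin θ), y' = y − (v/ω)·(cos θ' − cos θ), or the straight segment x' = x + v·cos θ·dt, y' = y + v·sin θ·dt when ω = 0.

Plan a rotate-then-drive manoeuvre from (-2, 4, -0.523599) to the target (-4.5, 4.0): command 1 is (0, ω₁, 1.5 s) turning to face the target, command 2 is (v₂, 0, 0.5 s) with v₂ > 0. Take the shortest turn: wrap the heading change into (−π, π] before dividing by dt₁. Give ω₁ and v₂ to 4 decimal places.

ω₁ = -1.7453, v₂ = 5.0000

heading to target = atan2(4−4, -4.5−-2) = 3.1416
Δθ = wrap(3.1416 − -0.5236) = -2.6180; ω₁ = Δθ/dt₁ = -1.7453
distance = √((-4.5−-2)² + (4−4)²) = 2.5000; v₂ = distance/dt₂ = 5.0000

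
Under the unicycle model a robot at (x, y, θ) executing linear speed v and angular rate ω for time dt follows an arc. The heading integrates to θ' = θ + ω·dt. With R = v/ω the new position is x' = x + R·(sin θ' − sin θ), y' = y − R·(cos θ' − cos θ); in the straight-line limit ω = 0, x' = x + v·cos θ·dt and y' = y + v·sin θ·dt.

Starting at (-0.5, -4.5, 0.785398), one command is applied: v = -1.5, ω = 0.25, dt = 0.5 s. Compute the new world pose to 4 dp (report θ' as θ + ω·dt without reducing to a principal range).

θ' = 0.7854 + 0.25·0.5 = 0.9104
R = v/ω = -1.5/0.25 = -6.0000
x' = -0.5 + -6.0000·(sin 0.9104 − sin 0.7854) = -0.9958
y' = -4.5 − -6.0000·(cos 0.9104 − cos 0.7854) = -5.0621

(-0.9958, -5.0621, 0.9104)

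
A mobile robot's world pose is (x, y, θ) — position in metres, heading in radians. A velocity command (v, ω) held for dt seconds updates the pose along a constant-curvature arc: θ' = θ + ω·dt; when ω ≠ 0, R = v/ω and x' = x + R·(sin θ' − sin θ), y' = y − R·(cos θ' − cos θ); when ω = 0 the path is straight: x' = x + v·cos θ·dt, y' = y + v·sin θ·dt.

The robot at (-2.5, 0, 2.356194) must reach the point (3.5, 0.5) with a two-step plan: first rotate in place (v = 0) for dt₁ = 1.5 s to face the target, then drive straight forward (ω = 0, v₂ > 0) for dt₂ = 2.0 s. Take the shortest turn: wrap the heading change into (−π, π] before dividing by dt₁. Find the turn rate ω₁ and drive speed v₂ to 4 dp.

heading to target = atan2(0.5−0, 3.5−-2.5) = 0.0831
Δθ = wrap(0.0831 − 2.3562) = -2.2731; ω₁ = Δθ/dt₁ = -1.5154
distance = √((3.5−-2.5)² + (0.5−0)²) = 6.0208; v₂ = distance/dt₂ = 3.0104

ω₁ = -1.5154, v₂ = 3.0104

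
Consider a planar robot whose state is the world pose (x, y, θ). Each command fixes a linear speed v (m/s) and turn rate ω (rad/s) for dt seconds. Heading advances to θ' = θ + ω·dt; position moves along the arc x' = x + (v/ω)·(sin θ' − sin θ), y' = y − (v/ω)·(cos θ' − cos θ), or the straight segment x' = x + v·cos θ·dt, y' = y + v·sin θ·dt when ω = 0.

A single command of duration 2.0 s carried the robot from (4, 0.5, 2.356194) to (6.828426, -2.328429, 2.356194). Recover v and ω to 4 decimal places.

Δθ = 2.356194 − 2.356194 = 0.000000
ω = Δθ/dt = 0.000000/2.0 = 0.0000
ω = 0 → v = (Δx·cos θ + Δy·sin θ)/dt = -2.0000

v = -2.0000, ω = 0.0000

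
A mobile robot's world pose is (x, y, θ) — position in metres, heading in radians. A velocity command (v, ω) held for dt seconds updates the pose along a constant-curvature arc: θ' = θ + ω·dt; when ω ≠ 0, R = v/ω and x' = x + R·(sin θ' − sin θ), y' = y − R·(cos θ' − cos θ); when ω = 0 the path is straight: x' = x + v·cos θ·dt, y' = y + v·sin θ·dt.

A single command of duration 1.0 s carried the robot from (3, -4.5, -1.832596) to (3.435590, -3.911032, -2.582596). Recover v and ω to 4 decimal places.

v = -0.7500, ω = -0.7500

Δθ = -2.582596 − -1.832596 = -0.750000
ω = Δθ/dt = -0.750000/1.0 = -0.7500
R = −Δy/(cos θ' − cos θ) = 1.0000
v = R·ω = 1.0000·-0.7500 = -0.7500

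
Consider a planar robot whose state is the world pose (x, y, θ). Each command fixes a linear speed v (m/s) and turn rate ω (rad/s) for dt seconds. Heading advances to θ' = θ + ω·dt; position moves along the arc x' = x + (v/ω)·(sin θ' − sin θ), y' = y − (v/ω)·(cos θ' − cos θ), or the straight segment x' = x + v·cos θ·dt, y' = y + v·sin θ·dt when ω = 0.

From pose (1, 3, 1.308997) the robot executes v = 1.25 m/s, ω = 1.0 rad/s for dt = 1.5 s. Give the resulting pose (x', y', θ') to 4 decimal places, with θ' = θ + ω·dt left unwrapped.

(0.2007, 4.5050, 2.8090)

θ' = 1.3090 + 1.0·1.5 = 2.8090
R = v/ω = 1.25/1.0 = 1.2500
x' = 1 + 1.2500·(sin 2.8090 − sin 1.3090) = 0.2007
y' = 3 − 1.2500·(cos 2.8090 − cos 1.3090) = 4.5050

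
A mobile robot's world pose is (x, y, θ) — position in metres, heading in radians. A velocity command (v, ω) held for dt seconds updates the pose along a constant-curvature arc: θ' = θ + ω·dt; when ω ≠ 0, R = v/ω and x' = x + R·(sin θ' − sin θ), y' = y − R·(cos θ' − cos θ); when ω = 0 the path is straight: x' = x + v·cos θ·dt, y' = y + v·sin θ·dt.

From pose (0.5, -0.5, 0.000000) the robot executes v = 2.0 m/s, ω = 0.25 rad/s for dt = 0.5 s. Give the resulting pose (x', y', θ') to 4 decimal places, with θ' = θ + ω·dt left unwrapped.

(1.4974, -0.4376, 0.1250)

θ' = 0.0000 + 0.25·0.5 = 0.1250
R = v/ω = 2.0/0.25 = 8.0000
x' = 0.5 + 8.0000·(sin 0.1250 − sin 0.0000) = 1.4974
y' = -0.5 − 8.0000·(cos 0.1250 − cos 0.0000) = -0.4376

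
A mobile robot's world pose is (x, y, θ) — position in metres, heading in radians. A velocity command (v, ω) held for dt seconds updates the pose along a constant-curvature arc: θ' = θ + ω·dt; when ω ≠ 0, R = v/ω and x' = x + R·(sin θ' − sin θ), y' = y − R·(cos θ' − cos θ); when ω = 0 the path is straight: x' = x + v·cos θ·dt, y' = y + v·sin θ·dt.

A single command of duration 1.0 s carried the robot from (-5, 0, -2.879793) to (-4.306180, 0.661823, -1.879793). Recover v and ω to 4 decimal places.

Δθ = -1.879793 − -2.879793 = 1.000000
ω = Δθ/dt = 1.000000/1.0 = 1.0000
R = Δx/(sin θ' − sin θ) = -1.0000
v = R·ω = -1.0000·1.0000 = -1.0000

v = -1.0000, ω = 1.0000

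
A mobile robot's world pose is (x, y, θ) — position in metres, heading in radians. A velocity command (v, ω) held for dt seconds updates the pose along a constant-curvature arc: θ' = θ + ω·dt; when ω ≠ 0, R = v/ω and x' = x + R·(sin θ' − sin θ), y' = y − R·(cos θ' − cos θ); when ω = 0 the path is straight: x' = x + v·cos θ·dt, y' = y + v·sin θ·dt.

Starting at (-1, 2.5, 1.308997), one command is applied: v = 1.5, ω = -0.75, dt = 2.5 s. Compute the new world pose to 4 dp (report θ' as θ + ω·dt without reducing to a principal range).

θ' = 1.3090 + -0.75·2.5 = -0.5660
R = v/ω = 1.5/-0.75 = -2.0000
x' = -1 + -2.0000·(sin -0.5660 − sin 1.3090) = 2.0044
y' = 2.5 − -2.0000·(cos -0.5660 − cos 1.3090) = 3.6705

(2.0044, 3.6705, -0.5660)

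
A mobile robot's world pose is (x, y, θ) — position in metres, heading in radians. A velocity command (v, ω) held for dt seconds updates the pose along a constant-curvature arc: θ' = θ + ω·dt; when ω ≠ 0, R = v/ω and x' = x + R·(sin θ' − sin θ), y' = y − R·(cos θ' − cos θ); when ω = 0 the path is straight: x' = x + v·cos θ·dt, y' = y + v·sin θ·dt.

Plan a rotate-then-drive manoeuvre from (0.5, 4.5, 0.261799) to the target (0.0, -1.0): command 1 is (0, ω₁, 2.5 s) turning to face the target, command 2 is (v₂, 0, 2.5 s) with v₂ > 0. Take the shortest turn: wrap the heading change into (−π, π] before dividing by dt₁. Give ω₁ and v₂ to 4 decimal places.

ω₁ = -0.7693, v₂ = 2.2091

heading to target = atan2(-1−4.5, 0−0.5) = -1.6615
Δθ = wrap(-1.6615 − 0.2618) = -1.9233; ω₁ = Δθ/dt₁ = -0.7693
distance = √((0−0.5)² + (-1−4.5)²) = 5.5227; v₂ = distance/dt₂ = 2.2091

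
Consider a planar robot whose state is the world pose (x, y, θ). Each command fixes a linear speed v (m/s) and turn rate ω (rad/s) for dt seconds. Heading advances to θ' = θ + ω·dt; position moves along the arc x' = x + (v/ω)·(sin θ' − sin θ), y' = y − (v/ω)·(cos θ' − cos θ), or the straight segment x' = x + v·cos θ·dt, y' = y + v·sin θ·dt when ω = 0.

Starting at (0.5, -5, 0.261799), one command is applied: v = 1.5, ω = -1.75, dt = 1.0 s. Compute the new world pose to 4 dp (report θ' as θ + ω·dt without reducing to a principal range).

θ' = 0.2618 + -1.75·1.0 = -1.4882
R = v/ω = 1.5/-1.75 = -0.8571
x' = 0.5 + -0.8571·(sin -1.4882 − sin 0.2618) = 1.5761
y' = -5 − -0.8571·(cos -1.4882 − cos 0.2618) = -5.7572

(1.5761, -5.7572, -1.4882)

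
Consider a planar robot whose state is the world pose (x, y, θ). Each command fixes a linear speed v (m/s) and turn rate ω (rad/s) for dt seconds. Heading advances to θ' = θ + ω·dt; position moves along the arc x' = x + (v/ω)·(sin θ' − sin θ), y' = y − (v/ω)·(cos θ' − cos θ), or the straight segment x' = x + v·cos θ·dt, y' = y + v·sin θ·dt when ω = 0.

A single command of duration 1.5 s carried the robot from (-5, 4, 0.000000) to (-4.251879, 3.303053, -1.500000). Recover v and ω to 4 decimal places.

Δθ = -1.500000 − 0.000000 = -1.500000
ω = Δθ/dt = -1.500000/1.5 = -1.0000
R = Δx/(sin θ' − sin θ) = -0.7500
v = R·ω = -0.7500·-1.0000 = 0.7500

v = 0.7500, ω = -1.0000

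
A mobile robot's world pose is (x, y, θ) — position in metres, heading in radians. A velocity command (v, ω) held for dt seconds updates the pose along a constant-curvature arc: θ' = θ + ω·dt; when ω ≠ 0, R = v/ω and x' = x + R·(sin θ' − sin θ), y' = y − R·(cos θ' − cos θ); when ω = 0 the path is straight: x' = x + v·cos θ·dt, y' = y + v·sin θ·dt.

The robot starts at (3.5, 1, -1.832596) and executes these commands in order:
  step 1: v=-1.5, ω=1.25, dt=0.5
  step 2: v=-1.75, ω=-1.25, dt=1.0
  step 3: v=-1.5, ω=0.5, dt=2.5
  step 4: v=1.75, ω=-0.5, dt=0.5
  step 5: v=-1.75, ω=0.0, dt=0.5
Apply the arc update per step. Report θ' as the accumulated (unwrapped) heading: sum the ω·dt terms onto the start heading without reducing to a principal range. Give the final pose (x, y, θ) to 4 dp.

step 1: θ'=-1.2076 (R=-1.2000) → pose (3.4626, 1.7369, -1.2076)
step 2: θ'=-2.4576 (R=1.4000) → pose (3.8866, 3.3194, -2.4576)
step 3: θ'=-1.2076 (R=-3.0000) → pose (4.7952, 6.7103, -1.2076)
step 4: θ'=-1.4576 (R=-3.5000) → pose (5.0012, 5.8622, -1.4576)
step 5: θ'=-1.4576 (straight) → pose (4.9023, 6.7316, -1.4576)

(4.9023, 6.7316, -1.4576)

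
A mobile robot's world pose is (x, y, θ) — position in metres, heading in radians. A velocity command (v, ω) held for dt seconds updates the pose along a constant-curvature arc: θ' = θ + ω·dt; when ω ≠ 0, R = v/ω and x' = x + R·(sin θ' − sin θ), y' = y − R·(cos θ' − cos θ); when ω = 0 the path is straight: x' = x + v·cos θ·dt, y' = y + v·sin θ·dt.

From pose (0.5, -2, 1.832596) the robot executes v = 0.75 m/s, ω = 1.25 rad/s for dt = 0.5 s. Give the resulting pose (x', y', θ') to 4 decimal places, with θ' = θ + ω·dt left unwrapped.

(0.2996, -1.6903, 2.4576)

θ' = 1.8326 + 1.25·0.5 = 2.4576
R = v/ω = 0.75/1.25 = 0.6000
x' = 0.5 + 0.6000·(sin 2.4576 − sin 1.8326) = 0.2996
y' = -2 − 0.6000·(cos 2.4576 − cos 1.8326) = -1.6903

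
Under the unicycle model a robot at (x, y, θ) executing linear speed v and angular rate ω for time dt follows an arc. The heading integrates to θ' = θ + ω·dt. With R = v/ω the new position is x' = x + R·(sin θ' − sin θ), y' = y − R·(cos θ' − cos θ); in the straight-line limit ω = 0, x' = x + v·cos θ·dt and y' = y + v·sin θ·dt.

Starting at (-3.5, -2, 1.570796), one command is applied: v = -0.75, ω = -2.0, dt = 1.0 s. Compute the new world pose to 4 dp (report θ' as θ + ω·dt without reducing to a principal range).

(-4.0311, -2.3410, -0.4292)

θ' = 1.5708 + -2.0·1.0 = -0.4292
R = v/ω = -0.75/-2.0 = 0.3750
x' = -3.5 + 0.3750·(sin -0.4292 − sin 1.5708) = -4.0311
y' = -2 − 0.3750·(cos -0.4292 − cos 1.5708) = -2.3410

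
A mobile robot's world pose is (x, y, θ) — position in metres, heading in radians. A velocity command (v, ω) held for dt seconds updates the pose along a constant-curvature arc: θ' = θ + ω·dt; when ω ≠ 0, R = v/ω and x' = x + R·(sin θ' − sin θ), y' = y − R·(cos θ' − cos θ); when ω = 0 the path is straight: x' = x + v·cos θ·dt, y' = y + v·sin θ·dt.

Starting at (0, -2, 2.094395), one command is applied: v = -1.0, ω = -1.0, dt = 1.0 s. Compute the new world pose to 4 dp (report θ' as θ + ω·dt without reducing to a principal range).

(0.0226, -2.9586, 1.0944)

θ' = 2.0944 + -1.0·1.0 = 1.0944
R = v/ω = -1.0/-1.0 = 1.0000
x' = 0 + 1.0000·(sin 1.0944 − sin 2.0944) = 0.0226
y' = -2 − 1.0000·(cos 1.0944 − cos 2.0944) = -2.9586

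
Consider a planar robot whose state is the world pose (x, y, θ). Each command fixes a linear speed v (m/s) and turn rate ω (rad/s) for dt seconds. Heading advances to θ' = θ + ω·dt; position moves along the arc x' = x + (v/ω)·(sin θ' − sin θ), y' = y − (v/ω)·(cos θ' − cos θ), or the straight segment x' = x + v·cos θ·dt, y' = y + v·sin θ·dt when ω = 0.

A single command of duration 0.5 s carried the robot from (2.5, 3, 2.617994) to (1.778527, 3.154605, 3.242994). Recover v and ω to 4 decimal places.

Δθ = 3.242994 − 2.617994 = 0.625000
ω = Δθ/dt = 0.625000/0.5 = 1.2500
R = Δx/(sin θ' − sin θ) = 1.2000
v = R·ω = 1.2000·1.2500 = 1.5000

v = 1.5000, ω = 1.2500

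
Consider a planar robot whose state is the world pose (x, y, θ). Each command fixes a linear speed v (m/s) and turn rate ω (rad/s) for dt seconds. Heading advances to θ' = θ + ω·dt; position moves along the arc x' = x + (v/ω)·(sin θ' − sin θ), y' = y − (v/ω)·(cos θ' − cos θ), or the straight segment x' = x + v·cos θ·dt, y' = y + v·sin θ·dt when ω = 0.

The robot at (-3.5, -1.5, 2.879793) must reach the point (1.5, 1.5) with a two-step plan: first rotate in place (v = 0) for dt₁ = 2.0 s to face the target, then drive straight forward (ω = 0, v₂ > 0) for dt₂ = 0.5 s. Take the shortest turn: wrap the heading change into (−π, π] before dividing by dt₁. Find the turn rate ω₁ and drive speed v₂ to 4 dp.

heading to target = atan2(1.5−-1.5, 1.5−-3.5) = 0.5404
Δθ = wrap(0.5404 − 2.8798) = -2.3394; ω₁ = Δθ/dt₁ = -1.1697
distance = √((1.5−-3.5)² + (1.5−-1.5)²) = 5.8310; v₂ = distance/dt₂ = 11.6619

ω₁ = -1.1697, v₂ = 11.6619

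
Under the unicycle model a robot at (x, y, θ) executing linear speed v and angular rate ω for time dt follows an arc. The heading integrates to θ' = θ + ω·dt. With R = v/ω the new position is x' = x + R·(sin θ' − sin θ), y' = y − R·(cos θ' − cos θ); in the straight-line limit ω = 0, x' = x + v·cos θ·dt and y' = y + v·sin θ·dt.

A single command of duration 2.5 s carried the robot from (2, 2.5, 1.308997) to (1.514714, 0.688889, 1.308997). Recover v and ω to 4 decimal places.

v = -0.7500, ω = 0.0000

Δθ = 1.308997 − 1.308997 = 0.000000
ω = Δθ/dt = 0.000000/2.5 = 0.0000
ω = 0 → v = (Δx·cos θ + Δy·sin θ)/dt = -0.7500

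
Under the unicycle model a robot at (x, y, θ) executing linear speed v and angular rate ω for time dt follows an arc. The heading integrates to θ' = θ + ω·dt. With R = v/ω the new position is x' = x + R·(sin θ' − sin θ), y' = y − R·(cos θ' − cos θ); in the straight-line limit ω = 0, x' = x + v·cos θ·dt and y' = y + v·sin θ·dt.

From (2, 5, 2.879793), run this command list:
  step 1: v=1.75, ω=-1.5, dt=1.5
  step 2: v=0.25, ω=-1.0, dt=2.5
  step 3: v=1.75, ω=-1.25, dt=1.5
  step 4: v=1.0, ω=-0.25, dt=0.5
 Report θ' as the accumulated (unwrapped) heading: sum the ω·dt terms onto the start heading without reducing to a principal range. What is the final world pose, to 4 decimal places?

step 1: θ'=0.6298 (R=-1.1667) → pose (1.6148, 7.0698, 0.6298)
step 2: θ'=-1.8702 (R=-0.2500) → pose (2.0009, 6.7940, -1.8702)
step 3: θ'=-3.7452 (R=-1.4000) → pose (-0.1314, 6.0543, -3.7452)
step 4: θ'=-3.8702 (R=-4.0000) → pose (-0.5243, 6.3631, -3.8702)

(-0.5243, 6.3631, -3.8702)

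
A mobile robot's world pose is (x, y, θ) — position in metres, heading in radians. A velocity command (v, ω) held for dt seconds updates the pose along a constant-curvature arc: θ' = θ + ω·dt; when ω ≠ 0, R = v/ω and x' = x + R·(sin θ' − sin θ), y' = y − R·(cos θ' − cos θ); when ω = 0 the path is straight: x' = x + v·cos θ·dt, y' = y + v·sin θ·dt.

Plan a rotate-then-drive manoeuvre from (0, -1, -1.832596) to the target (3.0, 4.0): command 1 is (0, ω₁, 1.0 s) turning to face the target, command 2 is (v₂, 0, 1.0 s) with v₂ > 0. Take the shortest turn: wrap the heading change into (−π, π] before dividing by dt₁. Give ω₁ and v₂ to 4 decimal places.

ω₁ = 2.8630, v₂ = 5.8310

heading to target = atan2(4−-1, 3−0) = 1.0304
Δθ = wrap(1.0304 − -1.8326) = 2.8630; ω₁ = Δθ/dt₁ = 2.8630
distance = √((3−0)² + (4−-1)²) = 5.8310; v₂ = distance/dt₂ = 5.8310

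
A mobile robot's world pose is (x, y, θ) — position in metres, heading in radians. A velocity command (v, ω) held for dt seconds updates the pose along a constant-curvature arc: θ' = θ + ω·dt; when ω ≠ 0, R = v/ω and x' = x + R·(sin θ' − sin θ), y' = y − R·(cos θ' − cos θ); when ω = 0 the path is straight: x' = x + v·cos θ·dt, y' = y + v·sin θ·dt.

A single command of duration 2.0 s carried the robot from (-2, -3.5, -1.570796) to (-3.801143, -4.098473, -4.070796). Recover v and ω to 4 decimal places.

Δθ = -4.070796 − -1.570796 = -2.500000
ω = Δθ/dt = -2.500000/2.0 = -1.2500
R = Δx/(sin θ' − sin θ) = -1.0000
v = R·ω = -1.0000·-1.2500 = 1.2500

v = 1.2500, ω = -1.2500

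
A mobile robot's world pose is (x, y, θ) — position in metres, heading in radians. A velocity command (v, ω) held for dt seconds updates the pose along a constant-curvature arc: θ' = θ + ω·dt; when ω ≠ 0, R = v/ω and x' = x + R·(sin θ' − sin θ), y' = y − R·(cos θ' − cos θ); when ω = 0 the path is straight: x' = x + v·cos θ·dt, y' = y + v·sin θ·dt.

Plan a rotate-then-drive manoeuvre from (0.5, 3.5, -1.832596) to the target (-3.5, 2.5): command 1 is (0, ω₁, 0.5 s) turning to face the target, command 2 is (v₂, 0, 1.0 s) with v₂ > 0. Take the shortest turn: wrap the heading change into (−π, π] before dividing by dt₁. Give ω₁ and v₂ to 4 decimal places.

ω₁ = -2.1280, v₂ = 4.1231

heading to target = atan2(2.5−3.5, -3.5−0.5) = -2.8966
Δθ = wrap(-2.8966 − -1.8326) = -1.0640; ω₁ = Δθ/dt₁ = -2.1280
distance = √((-3.5−0.5)² + (2.5−3.5)²) = 4.1231; v₂ = distance/dt₂ = 4.1231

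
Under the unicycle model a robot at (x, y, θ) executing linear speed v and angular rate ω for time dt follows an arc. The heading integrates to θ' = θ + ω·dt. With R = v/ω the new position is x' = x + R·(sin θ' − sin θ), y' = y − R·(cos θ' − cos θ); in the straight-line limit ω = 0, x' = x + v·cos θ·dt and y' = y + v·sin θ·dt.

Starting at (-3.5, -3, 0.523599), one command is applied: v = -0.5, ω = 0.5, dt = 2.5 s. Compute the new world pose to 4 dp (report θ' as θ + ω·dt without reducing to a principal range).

θ' = 0.5236 + 0.5·2.5 = 1.7736
R = v/ω = -0.5/0.5 = -1.0000
x' = -3.5 + -1.0000·(sin 1.7736 − sin 0.5236) = -3.9795
y' = -3 − -1.0000·(cos 1.7736 − cos 0.5236) = -4.0674

(-3.9795, -4.0674, 1.7736)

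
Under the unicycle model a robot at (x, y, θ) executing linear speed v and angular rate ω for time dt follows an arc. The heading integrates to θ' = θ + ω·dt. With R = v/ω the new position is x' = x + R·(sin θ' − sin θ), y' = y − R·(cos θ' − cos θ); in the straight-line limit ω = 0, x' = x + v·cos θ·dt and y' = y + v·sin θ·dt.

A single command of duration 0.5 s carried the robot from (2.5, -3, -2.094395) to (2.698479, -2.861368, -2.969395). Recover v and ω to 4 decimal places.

Δθ = -2.969395 − -2.094395 = -0.875000
ω = Δθ/dt = -0.875000/0.5 = -1.7500
R = Δx/(sin θ' − sin θ) = 0.2857
v = R·ω = 0.2857·-1.7500 = -0.5000

v = -0.5000, ω = -1.7500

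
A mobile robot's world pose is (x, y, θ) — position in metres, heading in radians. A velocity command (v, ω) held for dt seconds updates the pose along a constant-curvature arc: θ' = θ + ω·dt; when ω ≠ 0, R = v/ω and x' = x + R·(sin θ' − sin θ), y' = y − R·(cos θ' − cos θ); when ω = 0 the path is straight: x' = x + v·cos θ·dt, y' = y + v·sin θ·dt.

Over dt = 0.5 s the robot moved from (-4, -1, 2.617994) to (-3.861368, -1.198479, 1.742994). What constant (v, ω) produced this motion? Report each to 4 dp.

Δθ = 1.742994 − 2.617994 = -0.875000
ω = Δθ/dt = -0.875000/0.5 = -1.7500
R = −Δy/(cos θ' − cos θ) = 0.2857
v = R·ω = 0.2857·-1.7500 = -0.5000

v = -0.5000, ω = -1.7500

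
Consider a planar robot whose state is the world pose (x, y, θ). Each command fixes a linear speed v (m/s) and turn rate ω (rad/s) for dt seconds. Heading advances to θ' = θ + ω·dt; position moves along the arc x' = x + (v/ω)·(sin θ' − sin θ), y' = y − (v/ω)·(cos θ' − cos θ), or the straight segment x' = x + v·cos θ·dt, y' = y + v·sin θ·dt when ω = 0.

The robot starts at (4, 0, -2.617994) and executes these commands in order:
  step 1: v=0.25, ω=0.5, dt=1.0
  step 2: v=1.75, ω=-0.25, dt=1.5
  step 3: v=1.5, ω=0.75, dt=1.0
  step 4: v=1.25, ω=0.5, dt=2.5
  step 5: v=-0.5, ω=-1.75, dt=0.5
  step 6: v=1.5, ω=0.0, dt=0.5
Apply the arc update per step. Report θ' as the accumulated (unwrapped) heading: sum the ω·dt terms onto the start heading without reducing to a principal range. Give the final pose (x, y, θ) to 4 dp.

(2.5976, -6.5316, -1.3680)

step 1: θ'=-2.1180 (R=0.5000) → pose (3.8230, -0.1729, -2.1180)
step 2: θ'=-2.4930 (R=-7.0000) → pose (2.0736, -2.1093, -2.4930)
step 3: θ'=-1.7430 (R=2.0000) → pose (1.3113, -3.3605, -1.7430)
step 4: θ'=-0.4930 (R=2.5000) → pose (2.5912, -5.9911, -0.4930)
step 5: θ'=-1.3680 (R=0.2857) → pose (2.4465, -5.7970, -1.3680)
step 6: θ'=-1.3680 (straight) → pose (2.5976, -6.5316, -1.3680)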